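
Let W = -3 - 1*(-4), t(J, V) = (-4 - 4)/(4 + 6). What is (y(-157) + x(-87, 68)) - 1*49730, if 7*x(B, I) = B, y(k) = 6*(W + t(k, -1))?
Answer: -1740943/35 ≈ -49741.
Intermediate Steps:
t(J, V) = -⅘ (t(J, V) = -8/10 = -8*⅒ = -⅘)
W = 1 (W = -3 + 4 = 1)
y(k) = 6/5 (y(k) = 6*(1 - ⅘) = 6*(⅕) = 6/5)
x(B, I) = B/7
(y(-157) + x(-87, 68)) - 1*49730 = (6/5 + (⅐)*(-87)) - 1*49730 = (6/5 - 87/7) - 49730 = -393/35 - 49730 = -1740943/35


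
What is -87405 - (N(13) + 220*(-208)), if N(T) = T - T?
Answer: -41645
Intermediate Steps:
N(T) = 0
-87405 - (N(13) + 220*(-208)) = -87405 - (0 + 220*(-208)) = -87405 - (0 - 45760) = -87405 - 1*(-45760) = -87405 + 45760 = -41645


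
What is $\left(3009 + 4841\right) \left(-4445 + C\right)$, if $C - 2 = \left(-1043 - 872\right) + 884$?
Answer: $-42970900$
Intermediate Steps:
$C = -1029$ ($C = 2 + \left(\left(-1043 - 872\right) + 884\right) = 2 + \left(-1915 + 884\right) = 2 - 1031 = -1029$)
$\left(3009 + 4841\right) \left(-4445 + C\right) = \left(3009 + 4841\right) \left(-4445 - 1029\right) = 7850 \left(-5474\right) = -42970900$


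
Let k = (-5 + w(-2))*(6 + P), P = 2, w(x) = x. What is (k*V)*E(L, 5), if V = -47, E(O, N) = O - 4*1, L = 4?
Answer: 0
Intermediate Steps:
E(O, N) = -4 + O (E(O, N) = O - 4 = -4 + O)
k = -56 (k = (-5 - 2)*(6 + 2) = -7*8 = -56)
(k*V)*E(L, 5) = (-56*(-47))*(-4 + 4) = 2632*0 = 0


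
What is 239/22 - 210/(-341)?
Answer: 7829/682 ≈ 11.479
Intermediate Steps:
239/22 - 210/(-341) = 239*(1/22) - 210*(-1/341) = 239/22 + 210/341 = 7829/682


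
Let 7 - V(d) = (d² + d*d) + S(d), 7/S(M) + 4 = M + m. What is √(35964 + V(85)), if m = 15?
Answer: √12396054/24 ≈ 146.70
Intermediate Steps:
S(M) = 7/(11 + M) (S(M) = 7/(-4 + (M + 15)) = 7/(-4 + (15 + M)) = 7/(11 + M))
V(d) = 7 - 7/(11 + d) - 2*d² (V(d) = 7 - ((d² + d*d) + 7/(11 + d)) = 7 - ((d² + d²) + 7/(11 + d)) = 7 - (2*d² + 7/(11 + d)) = 7 + (-7/(11 + d) - 2*d²) = 7 - 7/(11 + d) - 2*d²)
√(35964 + V(85)) = √(35964 + (-7 + (7 - 2*85²)*(11 + 85))/(11 + 85)) = √(35964 + (-7 + (7 - 2*7225)*96)/96) = √(35964 + (-7 + (7 - 14450)*96)/96) = √(35964 + (-7 - 14443*96)/96) = √(35964 + (-7 - 1386528)/96) = √(35964 + (1/96)*(-1386535)) = √(35964 - 1386535/96) = √(2066009/96) = √12396054/24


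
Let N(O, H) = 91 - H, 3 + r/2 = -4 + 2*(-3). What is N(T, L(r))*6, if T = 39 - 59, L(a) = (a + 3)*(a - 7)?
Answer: -4008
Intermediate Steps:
r = -26 (r = -6 + 2*(-4 + 2*(-3)) = -6 + 2*(-4 - 6) = -6 + 2*(-10) = -6 - 20 = -26)
L(a) = (-7 + a)*(3 + a) (L(a) = (3 + a)*(-7 + a) = (-7 + a)*(3 + a))
T = -20
N(T, L(r))*6 = (91 - (-21 + (-26)**2 - 4*(-26)))*6 = (91 - (-21 + 676 + 104))*6 = (91 - 1*759)*6 = (91 - 759)*6 = -668*6 = -4008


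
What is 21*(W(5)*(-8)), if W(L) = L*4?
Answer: -3360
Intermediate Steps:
W(L) = 4*L
21*(W(5)*(-8)) = 21*((4*5)*(-8)) = 21*(20*(-8)) = 21*(-160) = -3360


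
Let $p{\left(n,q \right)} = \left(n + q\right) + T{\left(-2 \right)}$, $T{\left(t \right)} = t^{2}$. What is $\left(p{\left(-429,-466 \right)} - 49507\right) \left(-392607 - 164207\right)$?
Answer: $28062311972$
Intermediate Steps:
$p{\left(n,q \right)} = 4 + n + q$ ($p{\left(n,q \right)} = \left(n + q\right) + \left(-2\right)^{2} = \left(n + q\right) + 4 = 4 + n + q$)
$\left(p{\left(-429,-466 \right)} - 49507\right) \left(-392607 - 164207\right) = \left(\left(4 - 429 - 466\right) - 49507\right) \left(-392607 - 164207\right) = \left(-891 - 49507\right) \left(-556814\right) = \left(-50398\right) \left(-556814\right) = 28062311972$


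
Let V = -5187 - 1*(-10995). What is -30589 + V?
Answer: -24781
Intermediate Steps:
V = 5808 (V = -5187 + 10995 = 5808)
-30589 + V = -30589 + 5808 = -24781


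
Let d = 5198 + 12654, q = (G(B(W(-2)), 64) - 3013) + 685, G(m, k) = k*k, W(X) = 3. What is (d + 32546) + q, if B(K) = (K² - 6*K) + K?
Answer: 52166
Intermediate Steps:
B(K) = K² - 5*K
G(m, k) = k²
q = 1768 (q = (64² - 3013) + 685 = (4096 - 3013) + 685 = 1083 + 685 = 1768)
d = 17852
(d + 32546) + q = (17852 + 32546) + 1768 = 50398 + 1768 = 52166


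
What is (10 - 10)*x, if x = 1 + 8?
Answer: 0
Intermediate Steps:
x = 9
(10 - 10)*x = (10 - 10)*9 = 0*9 = 0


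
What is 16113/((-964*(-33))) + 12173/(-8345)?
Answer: -84261497/88490380 ≈ -0.95221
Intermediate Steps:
16113/((-964*(-33))) + 12173/(-8345) = 16113/31812 + 12173*(-1/8345) = 16113*(1/31812) - 12173/8345 = 5371/10604 - 12173/8345 = -84261497/88490380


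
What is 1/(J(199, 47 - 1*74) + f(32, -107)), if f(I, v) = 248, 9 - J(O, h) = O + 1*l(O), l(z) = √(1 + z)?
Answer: 29/1582 + 5*√2/1582 ≈ 0.022801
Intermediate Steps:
J(O, h) = 9 - O - √(1 + O) (J(O, h) = 9 - (O + 1*√(1 + O)) = 9 - (O + √(1 + O)) = 9 + (-O - √(1 + O)) = 9 - O - √(1 + O))
1/(J(199, 47 - 1*74) + f(32, -107)) = 1/((9 - 1*199 - √(1 + 199)) + 248) = 1/((9 - 199 - √200) + 248) = 1/((9 - 199 - 10*√2) + 248) = 1/((-190 - 10*√2) + 248) = 1/(58 - 10*√2)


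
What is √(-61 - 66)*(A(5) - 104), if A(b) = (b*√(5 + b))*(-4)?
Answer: I*√127*(-104 - 20*√10) ≈ -1884.8*I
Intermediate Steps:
A(b) = -4*b*√(5 + b)
√(-61 - 66)*(A(5) - 104) = √(-61 - 66)*(-4*5*√(5 + 5) - 104) = √(-127)*(-4*5*√10 - 104) = (I*√127)*(-20*√10 - 104) = (I*√127)*(-104 - 20*√10) = I*√127*(-104 - 20*√10)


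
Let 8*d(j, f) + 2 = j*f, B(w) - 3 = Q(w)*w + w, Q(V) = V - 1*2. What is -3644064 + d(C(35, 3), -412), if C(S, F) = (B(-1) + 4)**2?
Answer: -14592943/4 ≈ -3.6482e+6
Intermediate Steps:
Q(V) = -2 + V (Q(V) = V - 2 = -2 + V)
B(w) = 3 + w + w*(-2 + w) (B(w) = 3 + ((-2 + w)*w + w) = 3 + (w*(-2 + w) + w) = 3 + (w + w*(-2 + w)) = 3 + w + w*(-2 + w))
C(S, F) = 81 (C(S, F) = ((3 + (-1)**2 - 1*(-1)) + 4)**2 = ((3 + 1 + 1) + 4)**2 = (5 + 4)**2 = 9**2 = 81)
d(j, f) = -1/4 + f*j/8 (d(j, f) = -1/4 + (j*f)/8 = -1/4 + (f*j)/8 = -1/4 + f*j/8)
-3644064 + d(C(35, 3), -412) = -3644064 + (-1/4 + (1/8)*(-412)*81) = -3644064 + (-1/4 - 8343/2) = -3644064 - 16687/4 = -14592943/4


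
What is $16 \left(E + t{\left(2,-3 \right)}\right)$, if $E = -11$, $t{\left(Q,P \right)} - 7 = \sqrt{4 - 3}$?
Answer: $-48$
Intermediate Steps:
$t{\left(Q,P \right)} = 8$ ($t{\left(Q,P \right)} = 7 + \sqrt{4 - 3} = 7 + \sqrt{1} = 7 + 1 = 8$)
$16 \left(E + t{\left(2,-3 \right)}\right) = 16 \left(-11 + 8\right) = 16 \left(-3\right) = -48$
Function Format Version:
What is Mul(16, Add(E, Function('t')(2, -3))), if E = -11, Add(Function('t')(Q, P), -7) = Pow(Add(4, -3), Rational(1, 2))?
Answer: -48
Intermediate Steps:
Function('t')(Q, P) = 8 (Function('t')(Q, P) = Add(7, Pow(Add(4, -3), Rational(1, 2))) = Add(7, Pow(1, Rational(1, 2))) = Add(7, 1) = 8)
Mul(16, Add(E, Function('t')(2, -3))) = Mul(16, Add(-11, 8)) = Mul(16, -3) = -48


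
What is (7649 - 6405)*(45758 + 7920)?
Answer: 66775432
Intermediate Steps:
(7649 - 6405)*(45758 + 7920) = 1244*53678 = 66775432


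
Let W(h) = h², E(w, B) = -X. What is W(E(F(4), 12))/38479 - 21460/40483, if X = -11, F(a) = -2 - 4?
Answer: -820860897/1557745357 ≈ -0.52695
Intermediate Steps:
F(a) = -6
E(w, B) = 11 (E(w, B) = -1*(-11) = 11)
W(E(F(4), 12))/38479 - 21460/40483 = 11²/38479 - 21460/40483 = 121*(1/38479) - 21460*1/40483 = 121/38479 - 21460/40483 = -820860897/1557745357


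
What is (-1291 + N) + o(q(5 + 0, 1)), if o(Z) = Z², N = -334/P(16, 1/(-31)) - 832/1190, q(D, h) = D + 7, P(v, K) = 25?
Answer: -3454151/2975 ≈ -1161.1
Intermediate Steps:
q(D, h) = 7 + D
N = -41826/2975 (N = -334/25 - 832/1190 = -334*1/25 - 832*1/1190 = -334/25 - 416/595 = -41826/2975 ≈ -14.059)
(-1291 + N) + o(q(5 + 0, 1)) = (-1291 - 41826/2975) + (7 + (5 + 0))² = -3882551/2975 + (7 + 5)² = -3882551/2975 + 12² = -3882551/2975 + 144 = -3454151/2975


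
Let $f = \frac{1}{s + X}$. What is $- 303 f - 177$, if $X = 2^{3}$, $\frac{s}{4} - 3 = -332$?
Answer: $- \frac{77071}{436} \approx -176.77$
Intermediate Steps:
$s = -1316$ ($s = 12 + 4 \left(-332\right) = 12 - 1328 = -1316$)
$X = 8$
$f = - \frac{1}{1308}$ ($f = \frac{1}{-1316 + 8} = \frac{1}{-1308} = - \frac{1}{1308} \approx -0.00076453$)
$- 303 f - 177 = \left(-303\right) \left(- \frac{1}{1308}\right) - 177 = \frac{101}{436} - 177 = - \frac{77071}{436}$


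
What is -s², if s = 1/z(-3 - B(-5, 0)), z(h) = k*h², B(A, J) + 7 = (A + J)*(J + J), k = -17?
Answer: -1/73984 ≈ -1.3516e-5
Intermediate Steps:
B(A, J) = -7 + 2*J*(A + J) (B(A, J) = -7 + (A + J)*(J + J) = -7 + (A + J)*(2*J) = -7 + 2*J*(A + J))
z(h) = -17*h²
s = -1/272 (s = 1/(-17*(-3 - (-7 + 2*0² + 2*(-5)*0))²) = 1/(-17*(-3 - (-7 + 2*0 + 0))²) = 1/(-17*(-3 - (-7 + 0 + 0))²) = 1/(-17*(-3 - 1*(-7))²) = 1/(-17*(-3 + 7)²) = 1/(-17*4²) = 1/(-17*16) = 1/(-272) = -1/272 ≈ -0.0036765)
-s² = -(-1/272)² = -1*1/73984 = -1/73984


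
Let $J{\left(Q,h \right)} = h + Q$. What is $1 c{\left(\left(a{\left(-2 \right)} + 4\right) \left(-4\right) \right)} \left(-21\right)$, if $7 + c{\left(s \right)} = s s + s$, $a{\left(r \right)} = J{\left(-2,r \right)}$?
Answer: $147$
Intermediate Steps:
$J{\left(Q,h \right)} = Q + h$
$a{\left(r \right)} = -2 + r$
$c{\left(s \right)} = -7 + s + s^{2}$ ($c{\left(s \right)} = -7 + \left(s s + s\right) = -7 + \left(s^{2} + s\right) = -7 + \left(s + s^{2}\right) = -7 + s + s^{2}$)
$1 c{\left(\left(a{\left(-2 \right)} + 4\right) \left(-4\right) \right)} \left(-21\right) = 1 \left(-7 + \left(\left(-2 - 2\right) + 4\right) \left(-4\right) + \left(\left(\left(-2 - 2\right) + 4\right) \left(-4\right)\right)^{2}\right) \left(-21\right) = 1 \left(-7 + \left(-4 + 4\right) \left(-4\right) + \left(\left(-4 + 4\right) \left(-4\right)\right)^{2}\right) \left(-21\right) = 1 \left(-7 + 0 \left(-4\right) + \left(0 \left(-4\right)\right)^{2}\right) \left(-21\right) = 1 \left(-7 + 0 + 0^{2}\right) \left(-21\right) = 1 \left(-7 + 0 + 0\right) \left(-21\right) = 1 \left(-7\right) \left(-21\right) = \left(-7\right) \left(-21\right) = 147$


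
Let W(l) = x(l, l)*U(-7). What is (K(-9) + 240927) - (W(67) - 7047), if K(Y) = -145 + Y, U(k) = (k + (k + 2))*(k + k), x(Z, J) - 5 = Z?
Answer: 235724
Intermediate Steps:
x(Z, J) = 5 + Z
U(k) = 2*k*(2 + 2*k) (U(k) = (k + (2 + k))*(2*k) = (2 + 2*k)*(2*k) = 2*k*(2 + 2*k))
W(l) = 840 + 168*l (W(l) = (5 + l)*(4*(-7)*(1 - 7)) = (5 + l)*(4*(-7)*(-6)) = (5 + l)*168 = 840 + 168*l)
(K(-9) + 240927) - (W(67) - 7047) = ((-145 - 9) + 240927) - ((840 + 168*67) - 7047) = (-154 + 240927) - ((840 + 11256) - 7047) = 240773 - (12096 - 7047) = 240773 - 1*5049 = 240773 - 5049 = 235724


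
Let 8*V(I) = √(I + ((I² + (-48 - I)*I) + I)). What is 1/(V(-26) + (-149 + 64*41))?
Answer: 39600/98009701 - 4*√299/98009701 ≈ 0.00040334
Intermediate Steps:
V(I) = √(I² + 2*I + I*(-48 - I))/8 (V(I) = √(I + ((I² + (-48 - I)*I) + I))/8 = √(I + ((I² + I*(-48 - I)) + I))/8 = √(I + (I + I² + I*(-48 - I)))/8 = √(I² + 2*I + I*(-48 - I))/8)
1/(V(-26) + (-149 + 64*41)) = 1/(√46*√(-1*(-26))/8 + (-149 + 64*41)) = 1/(√46*√26/8 + (-149 + 2624)) = 1/(√299/4 + 2475) = 1/(2475 + √299/4)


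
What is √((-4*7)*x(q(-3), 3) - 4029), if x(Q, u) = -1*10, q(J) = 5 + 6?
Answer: I*√3749 ≈ 61.229*I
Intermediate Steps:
q(J) = 11
x(Q, u) = -10
√((-4*7)*x(q(-3), 3) - 4029) = √(-4*7*(-10) - 4029) = √(-28*(-10) - 4029) = √(280 - 4029) = √(-3749) = I*√3749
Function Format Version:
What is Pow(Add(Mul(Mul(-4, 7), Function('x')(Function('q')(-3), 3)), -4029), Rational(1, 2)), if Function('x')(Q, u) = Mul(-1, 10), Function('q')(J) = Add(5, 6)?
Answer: Mul(I, Pow(3749, Rational(1, 2))) ≈ Mul(61.229, I)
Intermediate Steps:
Function('q')(J) = 11
Function('x')(Q, u) = -10
Pow(Add(Mul(Mul(-4, 7), Function('x')(Function('q')(-3), 3)), -4029), Rational(1, 2)) = Pow(Add(Mul(Mul(-4, 7), -10), -4029), Rational(1, 2)) = Pow(Add(Mul(-28, -10), -4029), Rational(1, 2)) = Pow(Add(280, -4029), Rational(1, 2)) = Pow(-3749, Rational(1, 2)) = Mul(I, Pow(3749, Rational(1, 2)))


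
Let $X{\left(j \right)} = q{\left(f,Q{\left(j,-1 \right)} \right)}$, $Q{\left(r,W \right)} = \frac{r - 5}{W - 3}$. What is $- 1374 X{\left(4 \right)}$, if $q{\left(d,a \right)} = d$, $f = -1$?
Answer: $1374$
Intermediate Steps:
$Q{\left(r,W \right)} = \frac{-5 + r}{-3 + W}$
$X{\left(j \right)} = -1$
$- 1374 X{\left(4 \right)} = \left(-1374\right) \left(-1\right) = 1374$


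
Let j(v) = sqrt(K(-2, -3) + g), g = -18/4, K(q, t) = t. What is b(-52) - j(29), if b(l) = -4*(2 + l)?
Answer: 200 - I*sqrt(30)/2 ≈ 200.0 - 2.7386*I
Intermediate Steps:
g = -9/2 (g = -18*1/4 = -9/2 ≈ -4.5000)
b(l) = -8 - 4*l
j(v) = I*sqrt(30)/2 (j(v) = sqrt(-3 - 9/2) = sqrt(-15/2) = I*sqrt(30)/2)
b(-52) - j(29) = (-8 - 4*(-52)) - I*sqrt(30)/2 = (-8 + 208) - I*sqrt(30)/2 = 200 - I*sqrt(30)/2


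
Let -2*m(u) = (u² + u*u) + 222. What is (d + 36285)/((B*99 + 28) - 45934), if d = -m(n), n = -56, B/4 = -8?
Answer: -19766/24537 ≈ -0.80556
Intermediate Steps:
B = -32 (B = 4*(-8) = -32)
m(u) = -111 - u² (m(u) = -((u² + u*u) + 222)/2 = -((u² + u²) + 222)/2 = -(2*u² + 222)/2 = -(222 + 2*u²)/2 = -111 - u²)
d = 3247 (d = -(-111 - 1*(-56)²) = -(-111 - 1*3136) = -(-111 - 3136) = -1*(-3247) = 3247)
(d + 36285)/((B*99 + 28) - 45934) = (3247 + 36285)/((-32*99 + 28) - 45934) = 39532/((-3168 + 28) - 45934) = 39532/(-3140 - 45934) = 39532/(-49074) = 39532*(-1/49074) = -19766/24537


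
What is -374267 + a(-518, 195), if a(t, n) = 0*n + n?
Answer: -374072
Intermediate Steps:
a(t, n) = n (a(t, n) = 0 + n = n)
-374267 + a(-518, 195) = -374267 + 195 = -374072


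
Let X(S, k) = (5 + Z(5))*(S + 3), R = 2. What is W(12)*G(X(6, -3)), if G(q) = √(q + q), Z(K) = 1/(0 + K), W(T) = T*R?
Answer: 144*√65/5 ≈ 232.19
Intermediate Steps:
W(T) = 2*T (W(T) = T*2 = 2*T)
Z(K) = 1/K
X(S, k) = 78/5 + 26*S/5 (X(S, k) = (5 + 1/5)*(S + 3) = (5 + ⅕)*(3 + S) = 26*(3 + S)/5 = 78/5 + 26*S/5)
G(q) = √2*√q (G(q) = √(2*q) = √2*√q)
W(12)*G(X(6, -3)) = (2*12)*(√2*√(78/5 + (26/5)*6)) = 24*(√2*√(78/5 + 156/5)) = 24*(√2*√(234/5)) = 24*(√2*(3*√130/5)) = 24*(6*√65/5) = 144*√65/5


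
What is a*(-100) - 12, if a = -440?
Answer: 43988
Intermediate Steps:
a*(-100) - 12 = -440*(-100) - 12 = 44000 - 12 = 43988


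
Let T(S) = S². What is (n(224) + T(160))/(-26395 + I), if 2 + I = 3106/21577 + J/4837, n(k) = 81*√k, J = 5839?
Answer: -333977436800/344357467241 - 8453803869*√14/688714934482 ≈ -1.0158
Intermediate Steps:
I = -67724073/104367949 (I = -2 + (3106/21577 + 5839/4837) = -2 + 141011825/104367949 = -67724073/104367949 ≈ -0.64890)
(n(224) + T(160))/(-26395 + I) = (81*√224 + 160²)/(-26395 - 67724073/104367949) = (81*(4*√14) + 25600)/(-2754859737928/104367949) = (324*√14 + 25600)*(-104367949/2754859737928) = (25600 + 324*√14)*(-104367949/2754859737928) = -333977436800/344357467241 - 8453803869*√14/688714934482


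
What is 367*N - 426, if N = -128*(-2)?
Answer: 93526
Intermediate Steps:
N = 256
367*N - 426 = 367*256 - 426 = 93952 - 426 = 93526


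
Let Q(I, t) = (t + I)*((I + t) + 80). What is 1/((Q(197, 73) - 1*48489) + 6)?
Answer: 1/46017 ≈ 2.1731e-5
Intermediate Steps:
Q(I, t) = (I + t)*(80 + I + t)
1/((Q(197, 73) - 1*48489) + 6) = 1/(((197**2 + 73**2 + 80*197 + 80*73 + 2*197*73) - 1*48489) + 6) = 1/(((38809 + 5329 + 15760 + 5840 + 28762) - 48489) + 6) = 1/((94500 - 48489) + 6) = 1/(46011 + 6) = 1/46017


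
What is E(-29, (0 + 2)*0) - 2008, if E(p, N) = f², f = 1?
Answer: -2007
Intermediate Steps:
E(p, N) = 1 (E(p, N) = 1² = 1)
E(-29, (0 + 2)*0) - 2008 = 1 - 2008 = -2007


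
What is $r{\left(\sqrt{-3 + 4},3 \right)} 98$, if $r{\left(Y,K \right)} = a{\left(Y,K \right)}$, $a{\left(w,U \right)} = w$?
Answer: $98$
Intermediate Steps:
$r{\left(Y,K \right)} = Y$
$r{\left(\sqrt{-3 + 4},3 \right)} 98 = \sqrt{-3 + 4} \cdot 98 = \sqrt{1} \cdot 98 = 1 \cdot 98 = 98$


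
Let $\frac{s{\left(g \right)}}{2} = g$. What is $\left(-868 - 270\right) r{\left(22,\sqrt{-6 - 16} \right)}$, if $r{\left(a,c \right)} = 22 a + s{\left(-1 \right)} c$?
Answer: $-550792 + 2276 i \sqrt{22} \approx -5.5079 \cdot 10^{5} + 10675.0 i$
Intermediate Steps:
$s{\left(g \right)} = 2 g$
$r{\left(a,c \right)} = - 2 c + 22 a$ ($r{\left(a,c \right)} = 22 a + 2 \left(-1\right) c = 22 a - 2 c = - 2 c + 22 a$)
$\left(-868 - 270\right) r{\left(22,\sqrt{-6 - 16} \right)} = \left(-868 - 270\right) \left(- 2 \sqrt{-6 - 16} + 22 \cdot 22\right) = - 1138 \left(- 2 \sqrt{-22} + 484\right) = - 1138 \left(- 2 i \sqrt{22} + 484\right) = - 1138 \left(484 - 2 i \sqrt{22}\right) = -550792 + 2276 i \sqrt{22}$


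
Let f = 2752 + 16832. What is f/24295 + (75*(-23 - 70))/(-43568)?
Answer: 1022693337/1058484560 ≈ 0.96619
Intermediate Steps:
f = 19584
f/24295 + (75*(-23 - 70))/(-43568) = 19584/24295 + (75*(-23 - 70))/(-43568) = 19584*(1/24295) + (75*(-93))*(-1/43568) = 19584/24295 - 6975*(-1/43568) = 19584/24295 + 6975/43568 = 1022693337/1058484560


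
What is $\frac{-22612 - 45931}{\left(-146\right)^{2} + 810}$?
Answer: $- \frac{68543}{22126} \approx -3.0978$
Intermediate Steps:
$\frac{-22612 - 45931}{\left(-146\right)^{2} + 810} = - \frac{68543}{21316 + 810} = - \frac{68543}{22126}$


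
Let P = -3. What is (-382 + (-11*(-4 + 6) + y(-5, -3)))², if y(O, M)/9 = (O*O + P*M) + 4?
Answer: 3844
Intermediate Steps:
y(O, M) = 36 - 27*M + 9*O² (y(O, M) = 9*((O*O - 3*M) + 4) = 9*((O² - 3*M) + 4) = 9*(4 + O² - 3*M) = 36 - 27*M + 9*O²)
(-382 + (-11*(-4 + 6) + y(-5, -3)))² = (-382 + (-11*(-4 + 6) + (36 - 27*(-3) + 9*(-5)²)))² = (-382 + (-11*2 + (36 + 81 + 9*25)))² = (-382 + (-22 + (36 + 81 + 225)))² = (-382 + (-22 + 342))² = (-382 + 320)² = (-62)² = 3844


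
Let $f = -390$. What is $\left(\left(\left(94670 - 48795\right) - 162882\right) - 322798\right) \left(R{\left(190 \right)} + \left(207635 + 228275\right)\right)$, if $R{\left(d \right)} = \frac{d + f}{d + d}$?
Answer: $- \frac{3642588155400}{19} \approx -1.9172 \cdot 10^{11}$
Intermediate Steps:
$R{\left(d \right)} = \frac{-390 + d}{2 d}$ ($R{\left(d \right)} = \frac{d - 390}{d + d} = \frac{-390 + d}{2 d}$)
$\left(\left(\left(94670 - 48795\right) - 162882\right) - 322798\right) \left(R{\left(190 \right)} + \left(207635 + 228275\right)\right) = \left(\left(\left(94670 - 48795\right) - 162882\right) - 322798\right) \left(\frac{-390 + 190}{2 \cdot 190} + \left(207635 + 228275\right)\right) = \left(\left(45875 - 162882\right) - 322798\right) \left(\frac{1}{2} \cdot \frac{1}{190} \left(-200\right) + 435910\right) = \left(-117007 - 322798\right) \left(- \frac{10}{19} + 435910\right) = \left(-439805\right) \frac{8282280}{19} = - \frac{3642588155400}{19}$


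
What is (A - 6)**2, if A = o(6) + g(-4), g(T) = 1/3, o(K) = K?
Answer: 1/9 ≈ 0.11111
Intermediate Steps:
g(T) = 1/3
A = 19/3 (A = 6 + 1/3 = 19/3 ≈ 6.3333)
(A - 6)**2 = (19/3 - 6)**2 = (1/3)**2 = 1/9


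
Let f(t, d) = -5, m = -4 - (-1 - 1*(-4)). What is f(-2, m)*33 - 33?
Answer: -198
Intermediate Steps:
m = -7 (m = -4 - (-1 + 4) = -4 - 1*3 = -4 - 3 = -7)
f(-2, m)*33 - 33 = -5*33 - 33 = -165 - 33 = -198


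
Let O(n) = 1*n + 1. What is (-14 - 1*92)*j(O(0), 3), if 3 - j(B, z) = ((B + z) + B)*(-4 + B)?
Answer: -1908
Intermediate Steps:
O(n) = 1 + n (O(n) = n + 1 = 1 + n)
j(B, z) = 3 - (-4 + B)*(z + 2*B) (j(B, z) = 3 - ((B + z) + B)*(-4 + B) = 3 - (z + 2*B)*(-4 + B) = 3 - (-4 + B)*(z + 2*B))
(-14 - 1*92)*j(O(0), 3) = (-14 - 1*92)*(3 - 2*(1 + 0)**2 + 4*3 + 8*(1 + 0) - 1*(1 + 0)*3) = (-14 - 92)*(3 - 2*1**2 + 12 + 8*1 - 1*1*3) = -106*(3 - 2*1 + 12 + 8 - 3) = -106*(3 - 2 + 12 + 8 - 3) = -106*18 = -1908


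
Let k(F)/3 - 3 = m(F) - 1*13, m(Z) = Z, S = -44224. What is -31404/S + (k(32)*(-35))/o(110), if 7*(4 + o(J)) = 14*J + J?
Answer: -83020599/8966416 ≈ -9.2591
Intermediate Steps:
k(F) = -30 + 3*F (k(F) = 9 + 3*(F - 1*13) = 9 + 3*(F - 13) = 9 + 3*(-13 + F) = 9 + (-39 + 3*F) = -30 + 3*F)
o(J) = -4 + 15*J/7 (o(J) = -4 + (14*J + J)/7 = -4 + (15*J)/7 = -4 + 15*J/7)
-31404/S + (k(32)*(-35))/o(110) = -31404/(-44224) + ((-30 + 3*32)*(-35))/(-4 + (15/7)*110) = -31404*(-1/44224) + ((-30 + 96)*(-35))/(-4 + 1650/7) = 7851/11056 + (66*(-35))/(1622/7) = 7851/11056 - 2310*7/1622 = 7851/11056 - 8085/811 = -83020599/8966416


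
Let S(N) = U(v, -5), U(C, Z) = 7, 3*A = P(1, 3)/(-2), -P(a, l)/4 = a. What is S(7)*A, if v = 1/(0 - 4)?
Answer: 14/3 ≈ 4.6667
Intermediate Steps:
P(a, l) = -4*a
v = -¼ (v = 1/(-4) = -¼ ≈ -0.25000)
A = ⅔ (A = (-4*1/(-2))/3 = (-4*(-½))/3 = (⅓)*2 = ⅔ ≈ 0.66667)
S(N) = 7
S(7)*A = 7*(⅔) = 14/3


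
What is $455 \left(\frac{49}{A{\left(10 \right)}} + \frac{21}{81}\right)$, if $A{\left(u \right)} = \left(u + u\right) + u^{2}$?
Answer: $\frac{65611}{216} \approx 303.75$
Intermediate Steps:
$A{\left(u \right)} = u^{2} + 2 u$ ($A{\left(u \right)} = 2 u + u^{2} = u^{2} + 2 u$)
$455 \left(\frac{49}{A{\left(10 \right)}} + \frac{21}{81}\right) = 455 \left(\frac{49}{10 \left(2 + 10\right)} + \frac{21}{81}\right) = 455 \left(\frac{49}{10 \cdot 12} + 21 \cdot \frac{1}{81}\right) = 455 \left(\frac{49}{120} + \frac{7}{27}\right) = 455 \cdot \frac{721}{1080} = \frac{65611}{216}$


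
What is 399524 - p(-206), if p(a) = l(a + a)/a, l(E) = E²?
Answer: 400348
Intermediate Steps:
p(a) = 4*a (p(a) = (a + a)²/a = (2*a)²/a = (4*a²)/a = 4*a)
399524 - p(-206) = 399524 - 4*(-206) = 399524 - 1*(-824) = 399524 + 824 = 400348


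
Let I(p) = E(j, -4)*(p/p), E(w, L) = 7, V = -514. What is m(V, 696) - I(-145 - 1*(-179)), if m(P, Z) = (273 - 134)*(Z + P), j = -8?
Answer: 25291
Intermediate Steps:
m(P, Z) = 139*P + 139*Z (m(P, Z) = 139*(P + Z) = 139*P + 139*Z)
I(p) = 7 (I(p) = 7*(p/p) = 7*1 = 7)
m(V, 696) - I(-145 - 1*(-179)) = (139*(-514) + 139*696) - 1*7 = (-71446 + 96744) - 7 = 25298 - 7 = 25291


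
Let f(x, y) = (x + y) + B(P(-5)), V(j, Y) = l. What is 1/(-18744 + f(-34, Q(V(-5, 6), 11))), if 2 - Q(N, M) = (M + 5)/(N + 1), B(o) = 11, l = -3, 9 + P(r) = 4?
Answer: -1/18757 ≈ -5.3313e-5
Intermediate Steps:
P(r) = -5 (P(r) = -9 + 4 = -5)
V(j, Y) = -3
Q(N, M) = 2 - (5 + M)/(1 + N) (Q(N, M) = 2 - (M + 5)/(N + 1) = 2 - (5 + M)/(1 + N))
f(x, y) = 11 + x + y (f(x, y) = (x + y) + 11 = 11 + x + y)
1/(-18744 + f(-34, Q(V(-5, 6), 11))) = 1/(-18744 + (11 - 34 + (-3 - 1*11 + 2*(-3))/(1 - 3))) = 1/(-18744 + (11 - 34 + (-3 - 11 - 6)/(-2))) = 1/(-18744 + (11 - 34 - 1/2*(-20))) = 1/(-18744 + (11 - 34 + 10)) = 1/(-18744 - 13) = 1/(-18757) = -1/18757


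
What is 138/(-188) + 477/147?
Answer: 11565/4606 ≈ 2.5109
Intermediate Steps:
138/(-188) + 477/147 = 138*(-1/188) + 477*(1/147) = -69/94 + 159/49 = 11565/4606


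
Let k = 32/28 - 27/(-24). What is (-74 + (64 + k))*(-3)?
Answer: 1299/56 ≈ 23.196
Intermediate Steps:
k = 127/56 (k = 32*(1/28) - 27*(-1/24) = 8/7 + 9/8 = 127/56 ≈ 2.2679)
(-74 + (64 + k))*(-3) = (-74 + (64 + 127/56))*(-3) = (-74 + 3711/56)*(-3) = -433/56*(-3) = 1299/56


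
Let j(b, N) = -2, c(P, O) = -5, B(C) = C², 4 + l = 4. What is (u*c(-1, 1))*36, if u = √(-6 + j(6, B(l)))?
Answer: -360*I*√2 ≈ -509.12*I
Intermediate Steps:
l = 0 (l = -4 + 4 = 0)
u = 2*I*√2 (u = √(-6 - 2) = √(-8) = 2*I*√2 ≈ 2.8284*I)
(u*c(-1, 1))*36 = ((2*I*√2)*(-5))*36 = -10*I*√2*36 = -360*I*√2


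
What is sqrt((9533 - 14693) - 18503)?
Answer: I*sqrt(23663) ≈ 153.83*I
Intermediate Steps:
sqrt((9533 - 14693) - 18503) = sqrt(-5160 - 18503) = sqrt(-23663) = I*sqrt(23663)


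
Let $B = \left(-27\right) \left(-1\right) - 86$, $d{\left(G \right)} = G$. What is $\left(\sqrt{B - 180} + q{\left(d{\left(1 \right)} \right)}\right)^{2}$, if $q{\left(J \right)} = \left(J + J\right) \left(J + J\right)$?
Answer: $\left(4 + i \sqrt{239}\right)^{2} \approx -223.0 + 123.68 i$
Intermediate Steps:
$q{\left(J \right)} = 4 J^{2}$ ($q{\left(J \right)} = 2 J 2 J = 4 J^{2}$)
$B = -59$ ($B = 27 - 86 = -59$)
$\left(\sqrt{B - 180} + q{\left(d{\left(1 \right)} \right)}\right)^{2} = \left(\sqrt{-59 - 180} + 4 \cdot 1^{2}\right)^{2} = \left(\sqrt{-239} + 4 \cdot 1\right)^{2} = \left(i \sqrt{239} + 4\right)^{2} = \left(4 + i \sqrt{239}\right)^{2}$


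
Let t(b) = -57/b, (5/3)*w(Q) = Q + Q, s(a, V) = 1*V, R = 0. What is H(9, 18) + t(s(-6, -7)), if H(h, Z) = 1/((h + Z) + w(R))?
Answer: 1546/189 ≈ 8.1799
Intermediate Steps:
s(a, V) = V
w(Q) = 6*Q/5 (w(Q) = 3*(Q + Q)/5 = 3*(2*Q)/5 = 6*Q/5)
H(h, Z) = 1/(Z + h) (H(h, Z) = 1/((h + Z) + (6/5)*0) = 1/((Z + h) + 0) = 1/(Z + h))
H(9, 18) + t(s(-6, -7)) = 1/(18 + 9) - 57/(-7) = 1/27 - 57*(-⅐) = 1/27 + 57/7 = 1546/189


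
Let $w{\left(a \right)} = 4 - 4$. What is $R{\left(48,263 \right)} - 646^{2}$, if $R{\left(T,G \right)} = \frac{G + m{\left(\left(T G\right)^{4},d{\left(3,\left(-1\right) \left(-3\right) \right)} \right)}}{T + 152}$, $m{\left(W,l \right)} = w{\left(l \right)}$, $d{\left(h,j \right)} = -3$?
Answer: $- \frac{83462937}{200} \approx -4.1731 \cdot 10^{5}$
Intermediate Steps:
$w{\left(a \right)} = 0$ ($w{\left(a \right)} = 4 - 4 = 0$)
$m{\left(W,l \right)} = 0$
$R{\left(T,G \right)} = \frac{G}{152 + T}$ ($R{\left(T,G \right)} = \frac{G + 0}{T + 152} = \frac{G}{152 + T}$)
$R{\left(48,263 \right)} - 646^{2} = \frac{263}{152 + 48} - 646^{2} = \frac{263}{200} - 417316 = - \frac{83462937}{200}$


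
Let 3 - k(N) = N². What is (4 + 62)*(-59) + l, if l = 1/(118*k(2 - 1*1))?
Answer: -918983/236 ≈ -3894.0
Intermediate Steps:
k(N) = 3 - N²
l = 1/236 (l = 1/(118*(3 - (2 - 1*1)²)) = 1/(118*(3 - (2 - 1)²)) = 1/(118*(3 - 1*1²)) = 1/(118*(3 - 1*1)) = 1/(118*(3 - 1)) = (1/118)/2 = (1/118)*(½) = 1/236 ≈ 0.0042373)
(4 + 62)*(-59) + l = (4 + 62)*(-59) + 1/236 = 66*(-59) + 1/236 = -3894 + 1/236 = -918983/236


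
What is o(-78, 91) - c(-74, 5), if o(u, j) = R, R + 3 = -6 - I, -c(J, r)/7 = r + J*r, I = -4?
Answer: -2560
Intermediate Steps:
c(J, r) = -7*r - 7*J*r (c(J, r) = -7*(r + J*r) = -7*r - 7*J*r)
R = -5 (R = -3 + (-6 - 1*(-4)) = -3 + (-6 + 4) = -3 - 2 = -5)
o(u, j) = -5
o(-78, 91) - c(-74, 5) = -5 - (-7)*5*(1 - 74) = -5 - (-7)*5*(-73) = -5 - 1*2555 = -5 - 2555 = -2560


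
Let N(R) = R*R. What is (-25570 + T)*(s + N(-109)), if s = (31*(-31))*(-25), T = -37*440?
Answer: -1502666100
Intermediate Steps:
N(R) = R**2
T = -16280
s = 24025 (s = -961*(-25) = 24025)
(-25570 + T)*(s + N(-109)) = (-25570 - 16280)*(24025 + (-109)**2) = -41850*(24025 + 11881) = -41850*35906 = -1502666100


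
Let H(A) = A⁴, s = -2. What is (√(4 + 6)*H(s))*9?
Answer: 144*√10 ≈ 455.37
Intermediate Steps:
(√(4 + 6)*H(s))*9 = (√(4 + 6)*(-2)⁴)*9 = (√10*16)*9 = (16*√10)*9 = 144*√10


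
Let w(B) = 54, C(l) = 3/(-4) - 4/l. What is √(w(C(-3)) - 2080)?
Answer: I*√2026 ≈ 45.011*I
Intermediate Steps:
C(l) = -¾ - 4/l (C(l) = 3*(-¼) - 4/l = -¾ - 4/l)
√(w(C(-3)) - 2080) = √(54 - 2080) = √(-2026) = I*√2026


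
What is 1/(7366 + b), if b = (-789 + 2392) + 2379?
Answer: 1/11348 ≈ 8.8121e-5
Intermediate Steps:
b = 3982 (b = 1603 + 2379 = 3982)
1/(7366 + b) = 1/(7366 + 3982) = 1/11348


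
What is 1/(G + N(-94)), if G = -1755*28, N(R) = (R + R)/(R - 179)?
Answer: -273/13415032 ≈ -2.0350e-5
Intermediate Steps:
N(R) = 2*R/(-179 + R) (N(R) = (2*R)/(-179 + R) = 2*R/(-179 + R))
G = -49140
1/(G + N(-94)) = 1/(-49140 + 2*(-94)/(-179 - 94)) = 1/(-49140 + 2*(-94)/(-273)) = 1/(-49140 + 2*(-94)*(-1/273)) = 1/(-49140 + 188/273) = 1/(-13415032/273) = -273/13415032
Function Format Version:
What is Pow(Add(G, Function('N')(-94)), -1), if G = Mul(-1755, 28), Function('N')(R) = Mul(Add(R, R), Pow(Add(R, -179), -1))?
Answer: Rational(-273, 13415032) ≈ -2.0350e-5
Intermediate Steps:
Function('N')(R) = Mul(2, R, Pow(Add(-179, R), -1)) (Function('N')(R) = Mul(Mul(2, R), Pow(Add(-179, R), -1)) = Mul(2, R, Pow(Add(-179, R), -1)))
G = -49140
Pow(Add(G, Function('N')(-94)), -1) = Pow(Add(-49140, Mul(2, -94, Pow(Add(-179, -94), -1))), -1) = Pow(Add(-49140, Mul(2, -94, Pow(-273, -1))), -1) = Pow(Add(-49140, Mul(2, -94, Rational(-1, 273))), -1) = Pow(Add(-49140, Rational(188, 273)), -1) = Pow(Rational(-13415032, 273), -1) = Rational(-273, 13415032)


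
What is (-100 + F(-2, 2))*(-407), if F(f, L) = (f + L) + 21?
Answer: 32153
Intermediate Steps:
F(f, L) = 21 + L + f (F(f, L) = (L + f) + 21 = 21 + L + f)
(-100 + F(-2, 2))*(-407) = (-100 + (21 + 2 - 2))*(-407) = (-100 + 21)*(-407) = -79*(-407) = 32153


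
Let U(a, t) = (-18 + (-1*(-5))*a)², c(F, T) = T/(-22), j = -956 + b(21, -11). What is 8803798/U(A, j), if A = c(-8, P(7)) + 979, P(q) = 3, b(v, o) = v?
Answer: 4261038232/11508783841 ≈ 0.37024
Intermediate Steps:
j = -935 (j = -956 + 21 = -935)
c(F, T) = -T/22 (c(F, T) = T*(-1/22) = -T/22)
A = 21535/22 (A = -1/22*3 + 979 = -3/22 + 979 = 21535/22 ≈ 978.86)
U(a, t) = (-18 + 5*a)²
8803798/U(A, j) = 8803798/((-18 + 5*(21535/22))²) = 8803798/((-18 + 107675/22)²) = 8803798/((107279/22)²) = 8803798/(11508783841/484) = 8803798*(484/11508783841) = 4261038232/11508783841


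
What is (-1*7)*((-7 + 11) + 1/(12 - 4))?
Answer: -231/8 ≈ -28.875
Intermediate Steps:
(-1*7)*((-7 + 11) + 1/(12 - 4)) = -7*(4 + 1/8) = -7*(4 + ⅛) = -7*33/8 = -231/8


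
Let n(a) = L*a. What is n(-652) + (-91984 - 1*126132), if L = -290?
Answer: -29036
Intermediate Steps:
n(a) = -290*a
n(-652) + (-91984 - 1*126132) = -290*(-652) + (-91984 - 1*126132) = 189080 + (-91984 - 126132) = 189080 - 218116 = -29036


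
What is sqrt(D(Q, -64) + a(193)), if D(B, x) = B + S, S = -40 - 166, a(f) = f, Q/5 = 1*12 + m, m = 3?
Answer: sqrt(62) ≈ 7.8740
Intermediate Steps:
Q = 75 (Q = 5*(1*12 + 3) = 5*(12 + 3) = 5*15 = 75)
S = -206
D(B, x) = -206 + B (D(B, x) = B - 206 = -206 + B)
sqrt(D(Q, -64) + a(193)) = sqrt((-206 + 75) + 193) = sqrt(-131 + 193) = sqrt(62)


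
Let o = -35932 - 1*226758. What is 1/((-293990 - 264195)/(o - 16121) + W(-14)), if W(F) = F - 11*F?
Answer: 278811/39591725 ≈ 0.0070422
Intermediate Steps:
W(F) = -10*F
o = -262690 (o = -35932 - 226758 = -262690)
1/((-293990 - 264195)/(o - 16121) + W(-14)) = 1/((-293990 - 264195)/(-262690 - 16121) - 10*(-14)) = 1/(-558185/(-278811) + 140) = 1/(-558185*(-1/278811) + 140) = 1/(558185/278811 + 140) = 1/(39591725/278811) = 278811/39591725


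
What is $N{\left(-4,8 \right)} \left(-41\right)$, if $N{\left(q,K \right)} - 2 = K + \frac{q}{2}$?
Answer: $-328$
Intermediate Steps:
$N{\left(q,K \right)} = 2 + K + \frac{q}{2}$ ($N{\left(q,K \right)} = 2 + \left(K + \frac{q}{2}\right) = 2 + K + \frac{q}{2}$)
$N{\left(-4,8 \right)} \left(-41\right) = \left(2 + 8 + \frac{1}{2} \left(-4\right)\right) \left(-41\right) = \left(2 + 8 - 2\right) \left(-41\right) = 8 \left(-41\right) = -328$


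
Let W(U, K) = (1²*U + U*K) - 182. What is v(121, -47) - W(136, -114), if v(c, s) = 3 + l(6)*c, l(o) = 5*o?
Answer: 19183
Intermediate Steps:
W(U, K) = -182 + U + K*U (W(U, K) = (1*U + K*U) - 182 = (U + K*U) - 182 = -182 + U + K*U)
v(c, s) = 3 + 30*c (v(c, s) = 3 + (5*6)*c = 3 + 30*c)
v(121, -47) - W(136, -114) = (3 + 30*121) - (-182 + 136 - 114*136) = (3 + 3630) - (-182 + 136 - 15504) = 3633 - 1*(-15550) = 3633 + 15550 = 19183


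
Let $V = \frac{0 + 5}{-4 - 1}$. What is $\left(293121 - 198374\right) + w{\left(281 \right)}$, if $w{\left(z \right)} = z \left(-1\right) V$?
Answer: $95028$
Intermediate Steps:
$V = -1$ ($V = \frac{5}{-5} = 5 \left(- \frac{1}{5}\right) = -1$)
$w{\left(z \right)} = z$ ($w{\left(z \right)} = z \left(-1\right) \left(-1\right) = - z \left(-1\right) = z$)
$\left(293121 - 198374\right) + w{\left(281 \right)} = \left(293121 - 198374\right) + 281 = 94747 + 281 = 95028$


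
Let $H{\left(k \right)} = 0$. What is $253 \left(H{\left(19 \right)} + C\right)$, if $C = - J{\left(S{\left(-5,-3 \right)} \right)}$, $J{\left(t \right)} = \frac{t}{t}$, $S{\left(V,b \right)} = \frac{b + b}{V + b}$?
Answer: $-253$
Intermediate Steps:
$S{\left(V,b \right)} = \frac{2 b}{V + b}$
$J{\left(t \right)} = 1$
$C = -1$ ($C = \left(-1\right) 1 = -1$)
$253 \left(H{\left(19 \right)} + C\right) = 253 \left(0 - 1\right) = 253 \left(-1\right) = -253$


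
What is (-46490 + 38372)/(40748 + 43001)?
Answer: -8118/83749 ≈ -0.096933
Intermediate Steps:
(-46490 + 38372)/(40748 + 43001) = -8118/83749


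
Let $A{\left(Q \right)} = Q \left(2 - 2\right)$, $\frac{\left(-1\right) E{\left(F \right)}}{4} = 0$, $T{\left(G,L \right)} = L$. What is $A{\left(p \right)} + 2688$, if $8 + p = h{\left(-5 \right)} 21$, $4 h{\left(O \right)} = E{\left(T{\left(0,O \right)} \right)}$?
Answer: $2688$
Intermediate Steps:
$E{\left(F \right)} = 0$ ($E{\left(F \right)} = \left(-4\right) 0 = 0$)
$h{\left(O \right)} = 0$ ($h{\left(O \right)} = \frac{1}{4} \cdot 0 = 0$)
$p = -8$ ($p = -8 + 0 \cdot 21 = -8 + 0 = -8$)
$A{\left(Q \right)} = 0$ ($A{\left(Q \right)} = Q 0 = 0$)
$A{\left(p \right)} + 2688 = 0 + 2688 = 2688$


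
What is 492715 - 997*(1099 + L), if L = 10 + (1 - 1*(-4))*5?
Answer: -637883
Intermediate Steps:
L = 35 (L = 10 + (1 + 4)*5 = 10 + 5*5 = 10 + 25 = 35)
492715 - 997*(1099 + L) = 492715 - 997*(1099 + 35) = 492715 - 997*1134 = 492715 - 1*1130598 = 492715 - 1130598 = -637883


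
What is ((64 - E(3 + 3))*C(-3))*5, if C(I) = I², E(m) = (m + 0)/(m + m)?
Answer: 5715/2 ≈ 2857.5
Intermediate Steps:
E(m) = ½ (E(m) = m/((2*m)) = m*(1/(2*m)) = ½)
((64 - E(3 + 3))*C(-3))*5 = ((64 - 1*½)*(-3)²)*5 = ((64 - ½)*9)*5 = ((127/2)*9)*5 = (1143/2)*5 = 5715/2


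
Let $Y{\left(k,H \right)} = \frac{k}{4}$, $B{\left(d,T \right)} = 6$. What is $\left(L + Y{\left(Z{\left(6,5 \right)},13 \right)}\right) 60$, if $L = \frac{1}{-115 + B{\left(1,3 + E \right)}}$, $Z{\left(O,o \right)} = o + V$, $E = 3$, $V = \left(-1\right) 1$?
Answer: $\frac{6480}{109} \approx 59.45$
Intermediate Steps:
$V = -1$
$Z{\left(O,o \right)} = -1 + o$ ($Z{\left(O,o \right)} = o - 1 = -1 + o$)
$Y{\left(k,H \right)} = \frac{k}{4}$ ($Y{\left(k,H \right)} = k \frac{1}{4} = \frac{k}{4}$)
$L = - \frac{1}{109}$ ($L = \frac{1}{-115 + 6} = \frac{1}{-109} = - \frac{1}{109} \approx -0.0091743$)
$\left(L + Y{\left(Z{\left(6,5 \right)},13 \right)}\right) 60 = \left(- \frac{1}{109} + \frac{-1 + 5}{4}\right) 60 = \left(- \frac{1}{109} + \frac{1}{4} \cdot 4\right) 60 = \left(- \frac{1}{109} + 1\right) 60 = \frac{108}{109} \cdot 60 = \frac{6480}{109}$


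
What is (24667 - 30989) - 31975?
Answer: -38297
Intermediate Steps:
(24667 - 30989) - 31975 = -6322 - 31975 = -38297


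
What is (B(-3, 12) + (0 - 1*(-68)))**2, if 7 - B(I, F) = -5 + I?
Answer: 6889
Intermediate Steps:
B(I, F) = 12 - I (B(I, F) = 7 - (-5 + I) = 7 + (5 - I) = 12 - I)
(B(-3, 12) + (0 - 1*(-68)))**2 = ((12 - 1*(-3)) + (0 - 1*(-68)))**2 = ((12 + 3) + (0 + 68))**2 = (15 + 68)**2 = 83**2 = 6889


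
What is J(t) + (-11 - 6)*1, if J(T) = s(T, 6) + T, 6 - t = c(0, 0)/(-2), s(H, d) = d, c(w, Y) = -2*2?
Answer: -7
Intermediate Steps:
c(w, Y) = -4
t = 4 (t = 6 - (-4)/(-2) = 6 - (-4)*(-1)/2 = 6 - 1*2 = 6 - 2 = 4)
J(T) = 6 + T
J(t) + (-11 - 6)*1 = (6 + 4) + (-11 - 6)*1 = 10 - 17*1 = 10 - 17 = -7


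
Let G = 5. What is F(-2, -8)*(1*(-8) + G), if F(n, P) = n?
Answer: 6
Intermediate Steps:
F(-2, -8)*(1*(-8) + G) = -2*(1*(-8) + 5) = -2*(-8 + 5) = -2*(-3) = 6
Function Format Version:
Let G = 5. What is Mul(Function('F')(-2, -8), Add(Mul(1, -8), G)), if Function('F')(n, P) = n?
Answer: 6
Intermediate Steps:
Mul(Function('F')(-2, -8), Add(Mul(1, -8), G)) = Mul(-2, Add(Mul(1, -8), 5)) = Mul(-2, Add(-8, 5)) = Mul(-2, -3) = 6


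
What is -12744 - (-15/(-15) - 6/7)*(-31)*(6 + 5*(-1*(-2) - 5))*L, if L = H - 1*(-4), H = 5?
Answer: -91719/7 ≈ -13103.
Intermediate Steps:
L = 9 (L = 5 - 1*(-4) = 5 + 4 = 9)
-12744 - (-15/(-15) - 6/7)*(-31)*(6 + 5*(-1*(-2) - 5))*L = -12744 - (-15/(-15) - 6/7)*(-31)*(6 + 5*(-1*(-2) - 5))*9 = -12744 - (-15*(-1/15) - 6*⅐)*(-31)*(6 + 5*(2 - 5))*9 = -12744 - (1 - 6/7)*(-31)*(6 + 5*(-3))*9 = -12744 - (⅐)*(-31)*(6 - 15)*9 = -12744 - (-31)*(-9*9)/7 = -12744 - (-31)*(-81)/7 = -12744 - 1*2511/7 = -12744 - 2511/7 = -91719/7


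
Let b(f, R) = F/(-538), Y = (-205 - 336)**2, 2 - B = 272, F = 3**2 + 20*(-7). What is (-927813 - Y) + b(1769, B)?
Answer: -656625641/538 ≈ -1.2205e+6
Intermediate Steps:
F = -131 (F = 9 - 140 = -131)
B = -270 (B = 2 - 1*272 = 2 - 272 = -270)
Y = 292681 (Y = (-541)**2 = 292681)
b(f, R) = 131/538 (b(f, R) = -131/(-538) = -131*(-1/538) = 131/538)
(-927813 - Y) + b(1769, B) = (-927813 - 1*292681) + 131/538 = (-927813 - 292681) + 131/538 = -1220494 + 131/538 = -656625641/538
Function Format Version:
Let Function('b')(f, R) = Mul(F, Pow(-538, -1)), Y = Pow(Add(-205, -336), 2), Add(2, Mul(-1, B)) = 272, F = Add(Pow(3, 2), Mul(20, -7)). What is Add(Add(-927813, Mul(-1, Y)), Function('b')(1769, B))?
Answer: Rational(-656625641, 538) ≈ -1.2205e+6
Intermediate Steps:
F = -131 (F = Add(9, -140) = -131)
B = -270 (B = Add(2, Mul(-1, 272)) = Add(2, -272) = -270)
Y = 292681 (Y = Pow(-541, 2) = 292681)
Function('b')(f, R) = Rational(131, 538) (Function('b')(f, R) = Mul(-131, Pow(-538, -1)) = Mul(-131, Rational(-1, 538)) = Rational(131, 538))
Add(Add(-927813, Mul(-1, Y)), Function('b')(1769, B)) = Add(Add(-927813, Mul(-1, 292681)), Rational(131, 538)) = Add(Add(-927813, -292681), Rational(131, 538)) = Add(-1220494, Rational(131, 538)) = Rational(-656625641, 538)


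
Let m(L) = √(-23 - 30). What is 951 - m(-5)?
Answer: 951 - I*√53 ≈ 951.0 - 7.2801*I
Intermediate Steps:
m(L) = I*√53 (m(L) = √(-53) = I*√53)
951 - m(-5) = 951 - I*√53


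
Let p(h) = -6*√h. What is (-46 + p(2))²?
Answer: 2188 + 552*√2 ≈ 2968.6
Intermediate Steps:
(-46 + p(2))² = (-46 - 6*√2)²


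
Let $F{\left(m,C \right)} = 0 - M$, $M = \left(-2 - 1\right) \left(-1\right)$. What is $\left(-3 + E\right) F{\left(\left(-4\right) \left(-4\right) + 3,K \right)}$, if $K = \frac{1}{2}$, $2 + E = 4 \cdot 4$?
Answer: $-33$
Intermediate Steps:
$E = 14$ ($E = -2 + 4 \cdot 4 = -2 + 16 = 14$)
$K = \frac{1}{2} \approx 0.5$
$M = 3$ ($M = \left(-3\right) \left(-1\right) = 3$)
$F{\left(m,C \right)} = -3$ ($F{\left(m,C \right)} = 0 - 3 = -3$)
$\left(-3 + E\right) F{\left(\left(-4\right) \left(-4\right) + 3,K \right)} = \left(-3 + 14\right) \left(-3\right) = 11 \left(-3\right) = -33$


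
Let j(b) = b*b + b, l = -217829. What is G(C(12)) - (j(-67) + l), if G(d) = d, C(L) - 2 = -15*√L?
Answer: 213409 - 30*√3 ≈ 2.1336e+5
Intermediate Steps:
j(b) = b + b² (j(b) = b² + b = b + b²)
C(L) = 2 - 15*√L
G(C(12)) - (j(-67) + l) = (2 - 30*√3) - (-67*(1 - 67) - 217829) = (2 - 30*√3) - (-67*(-66) - 217829) = (2 - 30*√3) - (4422 - 217829) = (2 - 30*√3) - 1*(-213407) = (2 - 30*√3) + 213407 = 213409 - 30*√3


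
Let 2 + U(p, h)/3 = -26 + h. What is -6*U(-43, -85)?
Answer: 2034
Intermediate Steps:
U(p, h) = -84 + 3*h (U(p, h) = -6 + 3*(-26 + h) = -6 + (-78 + 3*h) = -84 + 3*h)
-6*U(-43, -85) = -6*(-84 + 3*(-85)) = -6*(-84 - 255) = -6*(-339) = 2034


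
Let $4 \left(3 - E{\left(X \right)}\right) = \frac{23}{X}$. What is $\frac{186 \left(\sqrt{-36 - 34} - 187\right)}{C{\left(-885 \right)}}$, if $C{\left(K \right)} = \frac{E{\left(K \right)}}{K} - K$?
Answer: $- \frac{108968527800}{2772605857} + \frac{582719400 i \sqrt{70}}{2772605857} \approx -39.302 + 1.7584 i$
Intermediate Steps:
$E{\left(X \right)} = 3 - \frac{23}{4 X}$ ($E{\left(X \right)} = 3 - \frac{23 \frac{1}{X}}{4} = 3 - \frac{23}{4 X}$)
$C{\left(K \right)} = - K + \frac{3 - \frac{23}{4 K}}{K}$ ($C{\left(K \right)} = \frac{3 - \frac{23}{4 K}}{K} - K = - K + \frac{3 - \frac{23}{4 K}}{K}$)
$\frac{186 \left(\sqrt{-36 - 34} - 187\right)}{C{\left(-885 \right)}} = \frac{186 \left(\sqrt{-36 - 34} - 187\right)}{\left(-1\right) \left(-885\right) + \frac{3}{-885} - \frac{23}{4 \cdot 783225}} = \frac{186 \left(\sqrt{-70} - 187\right)}{885 + 3 \left(- \frac{1}{885}\right) - \frac{23}{3132900}} = \frac{186 \left(i \sqrt{70} - 187\right)}{885 - \frac{1}{295} - \frac{23}{3132900}} = \frac{186 \left(-187 + i \sqrt{70}\right)}{\frac{2772605857}{3132900}} = \left(-34782 + 186 i \sqrt{70}\right) \frac{3132900}{2772605857} = - \frac{108968527800}{2772605857} + \frac{582719400 i \sqrt{70}}{2772605857}$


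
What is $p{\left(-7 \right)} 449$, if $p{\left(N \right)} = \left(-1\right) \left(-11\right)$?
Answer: $4939$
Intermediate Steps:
$p{\left(N \right)} = 11$
$p{\left(-7 \right)} 449 = 11 \cdot 449 = 4939$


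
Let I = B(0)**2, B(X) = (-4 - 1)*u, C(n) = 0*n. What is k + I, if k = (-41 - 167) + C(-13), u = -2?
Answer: -108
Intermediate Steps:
C(n) = 0
B(X) = 10 (B(X) = (-4 - 1)*(-2) = -5*(-2) = 10)
k = -208 (k = (-41 - 167) + 0 = -208 + 0 = -208)
I = 100 (I = 10**2 = 100)
k + I = -208 + 100 = -108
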